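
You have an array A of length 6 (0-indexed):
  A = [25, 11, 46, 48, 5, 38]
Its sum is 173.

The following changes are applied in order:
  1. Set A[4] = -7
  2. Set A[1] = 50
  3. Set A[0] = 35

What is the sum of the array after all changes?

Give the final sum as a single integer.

Initial sum: 173
Change 1: A[4] 5 -> -7, delta = -12, sum = 161
Change 2: A[1] 11 -> 50, delta = 39, sum = 200
Change 3: A[0] 25 -> 35, delta = 10, sum = 210

Answer: 210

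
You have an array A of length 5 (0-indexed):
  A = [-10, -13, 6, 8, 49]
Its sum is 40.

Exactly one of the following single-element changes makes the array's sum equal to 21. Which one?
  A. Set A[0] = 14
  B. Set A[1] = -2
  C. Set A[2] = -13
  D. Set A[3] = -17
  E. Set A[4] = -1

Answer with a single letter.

Option A: A[0] -10->14, delta=24, new_sum=40+(24)=64
Option B: A[1] -13->-2, delta=11, new_sum=40+(11)=51
Option C: A[2] 6->-13, delta=-19, new_sum=40+(-19)=21 <-- matches target
Option D: A[3] 8->-17, delta=-25, new_sum=40+(-25)=15
Option E: A[4] 49->-1, delta=-50, new_sum=40+(-50)=-10

Answer: C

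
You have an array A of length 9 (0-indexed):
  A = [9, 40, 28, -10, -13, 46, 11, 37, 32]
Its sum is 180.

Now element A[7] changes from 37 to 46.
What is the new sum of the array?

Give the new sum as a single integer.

Old value at index 7: 37
New value at index 7: 46
Delta = 46 - 37 = 9
New sum = old_sum + delta = 180 + (9) = 189

Answer: 189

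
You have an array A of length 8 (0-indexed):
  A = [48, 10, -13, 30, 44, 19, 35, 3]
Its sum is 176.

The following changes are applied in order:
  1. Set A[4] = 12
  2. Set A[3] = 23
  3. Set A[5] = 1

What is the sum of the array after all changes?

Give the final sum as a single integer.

Answer: 119

Derivation:
Initial sum: 176
Change 1: A[4] 44 -> 12, delta = -32, sum = 144
Change 2: A[3] 30 -> 23, delta = -7, sum = 137
Change 3: A[5] 19 -> 1, delta = -18, sum = 119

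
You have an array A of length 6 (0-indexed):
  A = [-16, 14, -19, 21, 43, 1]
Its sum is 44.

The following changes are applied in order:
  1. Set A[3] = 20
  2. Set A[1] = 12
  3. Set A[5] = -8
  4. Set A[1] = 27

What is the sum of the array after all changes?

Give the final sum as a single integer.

Answer: 47

Derivation:
Initial sum: 44
Change 1: A[3] 21 -> 20, delta = -1, sum = 43
Change 2: A[1] 14 -> 12, delta = -2, sum = 41
Change 3: A[5] 1 -> -8, delta = -9, sum = 32
Change 4: A[1] 12 -> 27, delta = 15, sum = 47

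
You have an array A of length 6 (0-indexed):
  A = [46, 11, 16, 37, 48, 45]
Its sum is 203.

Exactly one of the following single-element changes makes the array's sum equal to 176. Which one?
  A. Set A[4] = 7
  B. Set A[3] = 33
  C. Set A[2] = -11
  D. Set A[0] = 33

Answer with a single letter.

Answer: C

Derivation:
Option A: A[4] 48->7, delta=-41, new_sum=203+(-41)=162
Option B: A[3] 37->33, delta=-4, new_sum=203+(-4)=199
Option C: A[2] 16->-11, delta=-27, new_sum=203+(-27)=176 <-- matches target
Option D: A[0] 46->33, delta=-13, new_sum=203+(-13)=190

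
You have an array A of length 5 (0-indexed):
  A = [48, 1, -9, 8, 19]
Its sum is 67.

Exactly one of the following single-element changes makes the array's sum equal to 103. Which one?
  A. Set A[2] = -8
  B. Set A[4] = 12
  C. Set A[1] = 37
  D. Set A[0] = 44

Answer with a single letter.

Answer: C

Derivation:
Option A: A[2] -9->-8, delta=1, new_sum=67+(1)=68
Option B: A[4] 19->12, delta=-7, new_sum=67+(-7)=60
Option C: A[1] 1->37, delta=36, new_sum=67+(36)=103 <-- matches target
Option D: A[0] 48->44, delta=-4, new_sum=67+(-4)=63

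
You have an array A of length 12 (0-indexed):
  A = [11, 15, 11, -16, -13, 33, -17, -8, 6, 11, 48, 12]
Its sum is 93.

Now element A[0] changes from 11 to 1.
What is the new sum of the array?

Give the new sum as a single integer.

Old value at index 0: 11
New value at index 0: 1
Delta = 1 - 11 = -10
New sum = old_sum + delta = 93 + (-10) = 83

Answer: 83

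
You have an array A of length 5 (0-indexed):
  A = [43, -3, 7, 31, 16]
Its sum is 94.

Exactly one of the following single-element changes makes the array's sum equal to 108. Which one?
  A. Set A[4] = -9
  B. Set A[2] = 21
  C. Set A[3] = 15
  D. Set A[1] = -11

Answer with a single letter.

Answer: B

Derivation:
Option A: A[4] 16->-9, delta=-25, new_sum=94+(-25)=69
Option B: A[2] 7->21, delta=14, new_sum=94+(14)=108 <-- matches target
Option C: A[3] 31->15, delta=-16, new_sum=94+(-16)=78
Option D: A[1] -3->-11, delta=-8, new_sum=94+(-8)=86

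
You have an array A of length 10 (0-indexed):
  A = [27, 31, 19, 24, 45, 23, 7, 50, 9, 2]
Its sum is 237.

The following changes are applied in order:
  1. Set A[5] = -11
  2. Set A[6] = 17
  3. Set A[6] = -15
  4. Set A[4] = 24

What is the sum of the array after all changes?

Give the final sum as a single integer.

Initial sum: 237
Change 1: A[5] 23 -> -11, delta = -34, sum = 203
Change 2: A[6] 7 -> 17, delta = 10, sum = 213
Change 3: A[6] 17 -> -15, delta = -32, sum = 181
Change 4: A[4] 45 -> 24, delta = -21, sum = 160

Answer: 160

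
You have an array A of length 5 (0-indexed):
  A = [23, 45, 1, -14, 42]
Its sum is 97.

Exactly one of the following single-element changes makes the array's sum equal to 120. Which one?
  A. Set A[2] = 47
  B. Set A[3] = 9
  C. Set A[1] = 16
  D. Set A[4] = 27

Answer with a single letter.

Option A: A[2] 1->47, delta=46, new_sum=97+(46)=143
Option B: A[3] -14->9, delta=23, new_sum=97+(23)=120 <-- matches target
Option C: A[1] 45->16, delta=-29, new_sum=97+(-29)=68
Option D: A[4] 42->27, delta=-15, new_sum=97+(-15)=82

Answer: B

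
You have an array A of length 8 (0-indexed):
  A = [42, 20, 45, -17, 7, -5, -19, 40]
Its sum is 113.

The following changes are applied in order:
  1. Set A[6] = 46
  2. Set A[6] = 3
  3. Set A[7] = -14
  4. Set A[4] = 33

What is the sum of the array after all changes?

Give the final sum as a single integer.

Answer: 107

Derivation:
Initial sum: 113
Change 1: A[6] -19 -> 46, delta = 65, sum = 178
Change 2: A[6] 46 -> 3, delta = -43, sum = 135
Change 3: A[7] 40 -> -14, delta = -54, sum = 81
Change 4: A[4] 7 -> 33, delta = 26, sum = 107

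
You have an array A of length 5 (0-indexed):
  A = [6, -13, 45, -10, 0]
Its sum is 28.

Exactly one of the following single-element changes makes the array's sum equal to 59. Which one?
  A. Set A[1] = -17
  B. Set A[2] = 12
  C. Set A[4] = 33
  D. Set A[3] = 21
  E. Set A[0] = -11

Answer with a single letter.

Answer: D

Derivation:
Option A: A[1] -13->-17, delta=-4, new_sum=28+(-4)=24
Option B: A[2] 45->12, delta=-33, new_sum=28+(-33)=-5
Option C: A[4] 0->33, delta=33, new_sum=28+(33)=61
Option D: A[3] -10->21, delta=31, new_sum=28+(31)=59 <-- matches target
Option E: A[0] 6->-11, delta=-17, new_sum=28+(-17)=11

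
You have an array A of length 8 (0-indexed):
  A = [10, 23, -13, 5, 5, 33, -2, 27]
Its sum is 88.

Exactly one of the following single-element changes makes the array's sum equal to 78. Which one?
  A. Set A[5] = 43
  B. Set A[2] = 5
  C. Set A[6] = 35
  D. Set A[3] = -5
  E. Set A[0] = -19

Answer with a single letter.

Option A: A[5] 33->43, delta=10, new_sum=88+(10)=98
Option B: A[2] -13->5, delta=18, new_sum=88+(18)=106
Option C: A[6] -2->35, delta=37, new_sum=88+(37)=125
Option D: A[3] 5->-5, delta=-10, new_sum=88+(-10)=78 <-- matches target
Option E: A[0] 10->-19, delta=-29, new_sum=88+(-29)=59

Answer: D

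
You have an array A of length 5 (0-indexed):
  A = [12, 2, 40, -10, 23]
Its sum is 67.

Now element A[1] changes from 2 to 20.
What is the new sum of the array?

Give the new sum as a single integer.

Answer: 85

Derivation:
Old value at index 1: 2
New value at index 1: 20
Delta = 20 - 2 = 18
New sum = old_sum + delta = 67 + (18) = 85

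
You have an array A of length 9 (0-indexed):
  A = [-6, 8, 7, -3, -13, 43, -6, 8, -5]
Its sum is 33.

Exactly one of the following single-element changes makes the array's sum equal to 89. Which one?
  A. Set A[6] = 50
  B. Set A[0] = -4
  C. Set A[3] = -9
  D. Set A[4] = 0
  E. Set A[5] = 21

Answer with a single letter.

Option A: A[6] -6->50, delta=56, new_sum=33+(56)=89 <-- matches target
Option B: A[0] -6->-4, delta=2, new_sum=33+(2)=35
Option C: A[3] -3->-9, delta=-6, new_sum=33+(-6)=27
Option D: A[4] -13->0, delta=13, new_sum=33+(13)=46
Option E: A[5] 43->21, delta=-22, new_sum=33+(-22)=11

Answer: A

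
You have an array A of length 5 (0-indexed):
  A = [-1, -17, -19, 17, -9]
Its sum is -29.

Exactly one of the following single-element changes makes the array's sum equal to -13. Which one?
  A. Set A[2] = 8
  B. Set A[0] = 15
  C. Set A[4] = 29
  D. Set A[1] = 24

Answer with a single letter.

Answer: B

Derivation:
Option A: A[2] -19->8, delta=27, new_sum=-29+(27)=-2
Option B: A[0] -1->15, delta=16, new_sum=-29+(16)=-13 <-- matches target
Option C: A[4] -9->29, delta=38, new_sum=-29+(38)=9
Option D: A[1] -17->24, delta=41, new_sum=-29+(41)=12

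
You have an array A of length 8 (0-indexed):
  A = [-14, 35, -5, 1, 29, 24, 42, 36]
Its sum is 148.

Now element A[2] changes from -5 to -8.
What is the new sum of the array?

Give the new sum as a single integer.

Answer: 145

Derivation:
Old value at index 2: -5
New value at index 2: -8
Delta = -8 - -5 = -3
New sum = old_sum + delta = 148 + (-3) = 145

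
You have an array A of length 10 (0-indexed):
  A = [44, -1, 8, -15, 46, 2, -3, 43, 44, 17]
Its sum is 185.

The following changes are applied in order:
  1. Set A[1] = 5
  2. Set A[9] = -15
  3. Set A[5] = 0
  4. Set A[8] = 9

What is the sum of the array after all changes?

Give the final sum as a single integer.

Initial sum: 185
Change 1: A[1] -1 -> 5, delta = 6, sum = 191
Change 2: A[9] 17 -> -15, delta = -32, sum = 159
Change 3: A[5] 2 -> 0, delta = -2, sum = 157
Change 4: A[8] 44 -> 9, delta = -35, sum = 122

Answer: 122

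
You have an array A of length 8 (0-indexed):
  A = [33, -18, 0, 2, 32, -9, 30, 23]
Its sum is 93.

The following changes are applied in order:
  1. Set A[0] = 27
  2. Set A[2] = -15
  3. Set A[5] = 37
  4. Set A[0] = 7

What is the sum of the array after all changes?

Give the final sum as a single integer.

Answer: 98

Derivation:
Initial sum: 93
Change 1: A[0] 33 -> 27, delta = -6, sum = 87
Change 2: A[2] 0 -> -15, delta = -15, sum = 72
Change 3: A[5] -9 -> 37, delta = 46, sum = 118
Change 4: A[0] 27 -> 7, delta = -20, sum = 98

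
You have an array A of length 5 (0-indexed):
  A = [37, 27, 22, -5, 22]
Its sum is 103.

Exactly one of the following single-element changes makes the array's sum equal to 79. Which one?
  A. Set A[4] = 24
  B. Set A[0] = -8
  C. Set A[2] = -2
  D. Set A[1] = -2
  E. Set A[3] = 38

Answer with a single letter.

Option A: A[4] 22->24, delta=2, new_sum=103+(2)=105
Option B: A[0] 37->-8, delta=-45, new_sum=103+(-45)=58
Option C: A[2] 22->-2, delta=-24, new_sum=103+(-24)=79 <-- matches target
Option D: A[1] 27->-2, delta=-29, new_sum=103+(-29)=74
Option E: A[3] -5->38, delta=43, new_sum=103+(43)=146

Answer: C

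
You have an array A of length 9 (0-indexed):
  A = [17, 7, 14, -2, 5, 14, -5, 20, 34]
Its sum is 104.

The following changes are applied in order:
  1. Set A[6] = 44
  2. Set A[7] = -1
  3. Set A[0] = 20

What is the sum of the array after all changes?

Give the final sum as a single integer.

Initial sum: 104
Change 1: A[6] -5 -> 44, delta = 49, sum = 153
Change 2: A[7] 20 -> -1, delta = -21, sum = 132
Change 3: A[0] 17 -> 20, delta = 3, sum = 135

Answer: 135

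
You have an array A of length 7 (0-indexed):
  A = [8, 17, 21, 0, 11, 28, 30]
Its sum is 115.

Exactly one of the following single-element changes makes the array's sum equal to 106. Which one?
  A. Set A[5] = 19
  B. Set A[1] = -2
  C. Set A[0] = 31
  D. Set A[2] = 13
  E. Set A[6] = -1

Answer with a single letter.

Option A: A[5] 28->19, delta=-9, new_sum=115+(-9)=106 <-- matches target
Option B: A[1] 17->-2, delta=-19, new_sum=115+(-19)=96
Option C: A[0] 8->31, delta=23, new_sum=115+(23)=138
Option D: A[2] 21->13, delta=-8, new_sum=115+(-8)=107
Option E: A[6] 30->-1, delta=-31, new_sum=115+(-31)=84

Answer: A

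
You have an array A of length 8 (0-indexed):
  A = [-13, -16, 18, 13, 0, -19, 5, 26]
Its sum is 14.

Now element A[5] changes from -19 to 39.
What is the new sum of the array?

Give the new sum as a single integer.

Answer: 72

Derivation:
Old value at index 5: -19
New value at index 5: 39
Delta = 39 - -19 = 58
New sum = old_sum + delta = 14 + (58) = 72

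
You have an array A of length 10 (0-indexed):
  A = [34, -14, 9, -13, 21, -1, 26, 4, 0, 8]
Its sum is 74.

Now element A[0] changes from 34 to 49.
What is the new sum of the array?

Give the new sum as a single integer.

Answer: 89

Derivation:
Old value at index 0: 34
New value at index 0: 49
Delta = 49 - 34 = 15
New sum = old_sum + delta = 74 + (15) = 89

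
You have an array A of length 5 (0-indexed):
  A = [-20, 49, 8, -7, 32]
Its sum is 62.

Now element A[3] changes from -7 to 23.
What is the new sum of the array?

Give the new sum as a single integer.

Answer: 92

Derivation:
Old value at index 3: -7
New value at index 3: 23
Delta = 23 - -7 = 30
New sum = old_sum + delta = 62 + (30) = 92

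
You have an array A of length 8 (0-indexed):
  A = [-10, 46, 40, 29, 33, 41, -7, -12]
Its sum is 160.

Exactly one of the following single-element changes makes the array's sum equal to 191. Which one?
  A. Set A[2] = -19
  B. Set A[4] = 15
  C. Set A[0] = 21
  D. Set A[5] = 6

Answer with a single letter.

Option A: A[2] 40->-19, delta=-59, new_sum=160+(-59)=101
Option B: A[4] 33->15, delta=-18, new_sum=160+(-18)=142
Option C: A[0] -10->21, delta=31, new_sum=160+(31)=191 <-- matches target
Option D: A[5] 41->6, delta=-35, new_sum=160+(-35)=125

Answer: C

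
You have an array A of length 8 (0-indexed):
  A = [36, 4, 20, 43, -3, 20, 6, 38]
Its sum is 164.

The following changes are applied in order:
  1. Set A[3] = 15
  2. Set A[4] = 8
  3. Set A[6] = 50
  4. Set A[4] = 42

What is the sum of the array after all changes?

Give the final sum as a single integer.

Initial sum: 164
Change 1: A[3] 43 -> 15, delta = -28, sum = 136
Change 2: A[4] -3 -> 8, delta = 11, sum = 147
Change 3: A[6] 6 -> 50, delta = 44, sum = 191
Change 4: A[4] 8 -> 42, delta = 34, sum = 225

Answer: 225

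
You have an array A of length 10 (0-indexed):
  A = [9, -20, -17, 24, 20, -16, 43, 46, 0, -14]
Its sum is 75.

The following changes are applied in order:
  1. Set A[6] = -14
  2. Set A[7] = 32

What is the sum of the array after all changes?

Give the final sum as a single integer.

Initial sum: 75
Change 1: A[6] 43 -> -14, delta = -57, sum = 18
Change 2: A[7] 46 -> 32, delta = -14, sum = 4

Answer: 4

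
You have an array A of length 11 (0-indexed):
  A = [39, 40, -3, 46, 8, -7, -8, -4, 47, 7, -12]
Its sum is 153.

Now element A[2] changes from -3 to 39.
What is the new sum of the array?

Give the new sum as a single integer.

Old value at index 2: -3
New value at index 2: 39
Delta = 39 - -3 = 42
New sum = old_sum + delta = 153 + (42) = 195

Answer: 195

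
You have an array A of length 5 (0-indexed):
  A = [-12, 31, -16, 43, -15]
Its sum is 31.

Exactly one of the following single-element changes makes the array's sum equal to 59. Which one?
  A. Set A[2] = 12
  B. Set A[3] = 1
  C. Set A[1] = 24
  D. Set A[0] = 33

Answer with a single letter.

Answer: A

Derivation:
Option A: A[2] -16->12, delta=28, new_sum=31+(28)=59 <-- matches target
Option B: A[3] 43->1, delta=-42, new_sum=31+(-42)=-11
Option C: A[1] 31->24, delta=-7, new_sum=31+(-7)=24
Option D: A[0] -12->33, delta=45, new_sum=31+(45)=76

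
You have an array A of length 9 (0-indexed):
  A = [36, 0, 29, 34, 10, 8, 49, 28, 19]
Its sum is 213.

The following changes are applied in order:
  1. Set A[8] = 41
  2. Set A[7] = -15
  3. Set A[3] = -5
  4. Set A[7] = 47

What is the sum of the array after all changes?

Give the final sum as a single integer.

Answer: 215

Derivation:
Initial sum: 213
Change 1: A[8] 19 -> 41, delta = 22, sum = 235
Change 2: A[7] 28 -> -15, delta = -43, sum = 192
Change 3: A[3] 34 -> -5, delta = -39, sum = 153
Change 4: A[7] -15 -> 47, delta = 62, sum = 215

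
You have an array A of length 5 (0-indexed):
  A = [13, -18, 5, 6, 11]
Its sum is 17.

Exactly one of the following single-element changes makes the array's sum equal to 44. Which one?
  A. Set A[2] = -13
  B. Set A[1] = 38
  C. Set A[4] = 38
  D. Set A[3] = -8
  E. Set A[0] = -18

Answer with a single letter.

Option A: A[2] 5->-13, delta=-18, new_sum=17+(-18)=-1
Option B: A[1] -18->38, delta=56, new_sum=17+(56)=73
Option C: A[4] 11->38, delta=27, new_sum=17+(27)=44 <-- matches target
Option D: A[3] 6->-8, delta=-14, new_sum=17+(-14)=3
Option E: A[0] 13->-18, delta=-31, new_sum=17+(-31)=-14

Answer: C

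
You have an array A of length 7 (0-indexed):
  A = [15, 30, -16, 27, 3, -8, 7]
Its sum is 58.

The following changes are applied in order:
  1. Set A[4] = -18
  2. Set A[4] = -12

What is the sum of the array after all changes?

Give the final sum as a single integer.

Answer: 43

Derivation:
Initial sum: 58
Change 1: A[4] 3 -> -18, delta = -21, sum = 37
Change 2: A[4] -18 -> -12, delta = 6, sum = 43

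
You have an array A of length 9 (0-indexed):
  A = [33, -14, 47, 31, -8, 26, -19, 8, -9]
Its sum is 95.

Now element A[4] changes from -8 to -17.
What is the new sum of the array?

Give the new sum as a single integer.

Old value at index 4: -8
New value at index 4: -17
Delta = -17 - -8 = -9
New sum = old_sum + delta = 95 + (-9) = 86

Answer: 86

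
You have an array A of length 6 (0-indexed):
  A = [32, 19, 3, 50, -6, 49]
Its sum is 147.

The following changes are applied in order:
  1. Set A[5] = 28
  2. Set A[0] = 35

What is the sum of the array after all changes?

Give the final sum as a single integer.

Initial sum: 147
Change 1: A[5] 49 -> 28, delta = -21, sum = 126
Change 2: A[0] 32 -> 35, delta = 3, sum = 129

Answer: 129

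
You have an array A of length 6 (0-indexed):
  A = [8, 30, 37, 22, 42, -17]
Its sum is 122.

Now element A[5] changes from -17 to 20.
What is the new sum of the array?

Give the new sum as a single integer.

Answer: 159

Derivation:
Old value at index 5: -17
New value at index 5: 20
Delta = 20 - -17 = 37
New sum = old_sum + delta = 122 + (37) = 159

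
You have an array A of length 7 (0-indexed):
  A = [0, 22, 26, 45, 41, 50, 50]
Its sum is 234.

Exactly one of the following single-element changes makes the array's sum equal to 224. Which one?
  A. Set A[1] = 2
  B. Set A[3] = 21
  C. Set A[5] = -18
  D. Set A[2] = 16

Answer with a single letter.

Answer: D

Derivation:
Option A: A[1] 22->2, delta=-20, new_sum=234+(-20)=214
Option B: A[3] 45->21, delta=-24, new_sum=234+(-24)=210
Option C: A[5] 50->-18, delta=-68, new_sum=234+(-68)=166
Option D: A[2] 26->16, delta=-10, new_sum=234+(-10)=224 <-- matches target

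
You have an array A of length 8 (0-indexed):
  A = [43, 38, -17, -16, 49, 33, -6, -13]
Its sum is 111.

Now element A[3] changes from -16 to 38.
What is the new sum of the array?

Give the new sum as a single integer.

Answer: 165

Derivation:
Old value at index 3: -16
New value at index 3: 38
Delta = 38 - -16 = 54
New sum = old_sum + delta = 111 + (54) = 165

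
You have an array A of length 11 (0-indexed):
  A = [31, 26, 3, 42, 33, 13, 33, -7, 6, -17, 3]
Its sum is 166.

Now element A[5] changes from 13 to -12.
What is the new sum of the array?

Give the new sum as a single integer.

Answer: 141

Derivation:
Old value at index 5: 13
New value at index 5: -12
Delta = -12 - 13 = -25
New sum = old_sum + delta = 166 + (-25) = 141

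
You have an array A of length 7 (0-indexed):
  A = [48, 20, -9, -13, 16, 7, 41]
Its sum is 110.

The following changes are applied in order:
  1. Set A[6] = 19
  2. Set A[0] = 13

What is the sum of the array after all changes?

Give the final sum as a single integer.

Answer: 53

Derivation:
Initial sum: 110
Change 1: A[6] 41 -> 19, delta = -22, sum = 88
Change 2: A[0] 48 -> 13, delta = -35, sum = 53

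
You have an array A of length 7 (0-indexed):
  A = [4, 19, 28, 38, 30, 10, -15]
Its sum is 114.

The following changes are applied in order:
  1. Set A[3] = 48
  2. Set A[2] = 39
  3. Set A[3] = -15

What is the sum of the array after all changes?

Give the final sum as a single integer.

Initial sum: 114
Change 1: A[3] 38 -> 48, delta = 10, sum = 124
Change 2: A[2] 28 -> 39, delta = 11, sum = 135
Change 3: A[3] 48 -> -15, delta = -63, sum = 72

Answer: 72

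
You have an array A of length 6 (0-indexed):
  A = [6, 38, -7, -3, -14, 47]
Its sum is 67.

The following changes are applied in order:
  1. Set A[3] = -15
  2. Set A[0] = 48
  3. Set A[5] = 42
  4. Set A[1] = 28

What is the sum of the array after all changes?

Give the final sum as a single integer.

Initial sum: 67
Change 1: A[3] -3 -> -15, delta = -12, sum = 55
Change 2: A[0] 6 -> 48, delta = 42, sum = 97
Change 3: A[5] 47 -> 42, delta = -5, sum = 92
Change 4: A[1] 38 -> 28, delta = -10, sum = 82

Answer: 82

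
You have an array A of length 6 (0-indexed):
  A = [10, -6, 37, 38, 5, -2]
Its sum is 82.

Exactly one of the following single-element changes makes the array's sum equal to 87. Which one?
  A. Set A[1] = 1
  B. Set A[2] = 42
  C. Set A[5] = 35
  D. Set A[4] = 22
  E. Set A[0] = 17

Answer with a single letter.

Option A: A[1] -6->1, delta=7, new_sum=82+(7)=89
Option B: A[2] 37->42, delta=5, new_sum=82+(5)=87 <-- matches target
Option C: A[5] -2->35, delta=37, new_sum=82+(37)=119
Option D: A[4] 5->22, delta=17, new_sum=82+(17)=99
Option E: A[0] 10->17, delta=7, new_sum=82+(7)=89

Answer: B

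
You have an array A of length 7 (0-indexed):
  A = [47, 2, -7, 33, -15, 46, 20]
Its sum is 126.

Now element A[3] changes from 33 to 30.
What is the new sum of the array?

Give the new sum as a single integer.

Answer: 123

Derivation:
Old value at index 3: 33
New value at index 3: 30
Delta = 30 - 33 = -3
New sum = old_sum + delta = 126 + (-3) = 123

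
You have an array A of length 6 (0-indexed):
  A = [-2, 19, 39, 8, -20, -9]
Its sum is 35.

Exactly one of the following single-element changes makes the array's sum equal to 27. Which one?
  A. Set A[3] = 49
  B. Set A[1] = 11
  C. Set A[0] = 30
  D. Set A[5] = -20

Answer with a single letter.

Option A: A[3] 8->49, delta=41, new_sum=35+(41)=76
Option B: A[1] 19->11, delta=-8, new_sum=35+(-8)=27 <-- matches target
Option C: A[0] -2->30, delta=32, new_sum=35+(32)=67
Option D: A[5] -9->-20, delta=-11, new_sum=35+(-11)=24

Answer: B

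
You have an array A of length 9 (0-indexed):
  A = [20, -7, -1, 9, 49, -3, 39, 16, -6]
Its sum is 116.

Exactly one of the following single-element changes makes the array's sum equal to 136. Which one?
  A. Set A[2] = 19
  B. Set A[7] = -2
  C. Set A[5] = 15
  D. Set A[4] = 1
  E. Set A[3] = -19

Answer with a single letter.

Answer: A

Derivation:
Option A: A[2] -1->19, delta=20, new_sum=116+(20)=136 <-- matches target
Option B: A[7] 16->-2, delta=-18, new_sum=116+(-18)=98
Option C: A[5] -3->15, delta=18, new_sum=116+(18)=134
Option D: A[4] 49->1, delta=-48, new_sum=116+(-48)=68
Option E: A[3] 9->-19, delta=-28, new_sum=116+(-28)=88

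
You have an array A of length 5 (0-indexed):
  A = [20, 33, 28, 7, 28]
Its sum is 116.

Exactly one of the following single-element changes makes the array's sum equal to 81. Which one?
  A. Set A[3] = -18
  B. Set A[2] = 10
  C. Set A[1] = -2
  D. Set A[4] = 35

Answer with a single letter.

Option A: A[3] 7->-18, delta=-25, new_sum=116+(-25)=91
Option B: A[2] 28->10, delta=-18, new_sum=116+(-18)=98
Option C: A[1] 33->-2, delta=-35, new_sum=116+(-35)=81 <-- matches target
Option D: A[4] 28->35, delta=7, new_sum=116+(7)=123

Answer: C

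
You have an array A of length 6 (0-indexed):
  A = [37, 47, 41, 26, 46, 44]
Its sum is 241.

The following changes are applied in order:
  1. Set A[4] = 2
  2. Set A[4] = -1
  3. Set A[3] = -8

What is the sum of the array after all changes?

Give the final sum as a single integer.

Initial sum: 241
Change 1: A[4] 46 -> 2, delta = -44, sum = 197
Change 2: A[4] 2 -> -1, delta = -3, sum = 194
Change 3: A[3] 26 -> -8, delta = -34, sum = 160

Answer: 160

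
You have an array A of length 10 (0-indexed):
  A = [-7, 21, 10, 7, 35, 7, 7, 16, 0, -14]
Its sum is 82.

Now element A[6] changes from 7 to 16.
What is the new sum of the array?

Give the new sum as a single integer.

Old value at index 6: 7
New value at index 6: 16
Delta = 16 - 7 = 9
New sum = old_sum + delta = 82 + (9) = 91

Answer: 91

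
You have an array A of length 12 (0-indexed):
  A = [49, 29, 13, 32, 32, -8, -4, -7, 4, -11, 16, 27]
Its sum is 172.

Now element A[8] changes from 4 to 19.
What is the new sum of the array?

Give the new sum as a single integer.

Answer: 187

Derivation:
Old value at index 8: 4
New value at index 8: 19
Delta = 19 - 4 = 15
New sum = old_sum + delta = 172 + (15) = 187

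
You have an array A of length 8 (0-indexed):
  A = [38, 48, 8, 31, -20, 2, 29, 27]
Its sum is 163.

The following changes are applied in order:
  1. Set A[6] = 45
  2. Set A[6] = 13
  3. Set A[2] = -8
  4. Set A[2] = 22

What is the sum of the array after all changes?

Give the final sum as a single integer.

Initial sum: 163
Change 1: A[6] 29 -> 45, delta = 16, sum = 179
Change 2: A[6] 45 -> 13, delta = -32, sum = 147
Change 3: A[2] 8 -> -8, delta = -16, sum = 131
Change 4: A[2] -8 -> 22, delta = 30, sum = 161

Answer: 161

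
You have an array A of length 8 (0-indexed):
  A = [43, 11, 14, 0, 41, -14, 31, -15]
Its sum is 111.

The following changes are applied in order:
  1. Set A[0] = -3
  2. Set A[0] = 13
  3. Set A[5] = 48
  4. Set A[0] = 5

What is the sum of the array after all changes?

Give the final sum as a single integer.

Initial sum: 111
Change 1: A[0] 43 -> -3, delta = -46, sum = 65
Change 2: A[0] -3 -> 13, delta = 16, sum = 81
Change 3: A[5] -14 -> 48, delta = 62, sum = 143
Change 4: A[0] 13 -> 5, delta = -8, sum = 135

Answer: 135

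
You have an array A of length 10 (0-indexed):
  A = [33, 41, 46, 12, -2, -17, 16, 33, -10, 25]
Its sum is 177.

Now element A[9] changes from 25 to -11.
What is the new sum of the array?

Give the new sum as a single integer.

Answer: 141

Derivation:
Old value at index 9: 25
New value at index 9: -11
Delta = -11 - 25 = -36
New sum = old_sum + delta = 177 + (-36) = 141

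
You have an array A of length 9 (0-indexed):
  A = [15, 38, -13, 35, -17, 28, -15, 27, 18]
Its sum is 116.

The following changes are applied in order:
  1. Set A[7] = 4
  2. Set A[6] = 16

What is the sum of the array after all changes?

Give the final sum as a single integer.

Initial sum: 116
Change 1: A[7] 27 -> 4, delta = -23, sum = 93
Change 2: A[6] -15 -> 16, delta = 31, sum = 124

Answer: 124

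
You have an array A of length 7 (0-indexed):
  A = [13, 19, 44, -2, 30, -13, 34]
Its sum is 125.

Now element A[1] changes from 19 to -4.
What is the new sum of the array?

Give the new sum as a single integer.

Answer: 102

Derivation:
Old value at index 1: 19
New value at index 1: -4
Delta = -4 - 19 = -23
New sum = old_sum + delta = 125 + (-23) = 102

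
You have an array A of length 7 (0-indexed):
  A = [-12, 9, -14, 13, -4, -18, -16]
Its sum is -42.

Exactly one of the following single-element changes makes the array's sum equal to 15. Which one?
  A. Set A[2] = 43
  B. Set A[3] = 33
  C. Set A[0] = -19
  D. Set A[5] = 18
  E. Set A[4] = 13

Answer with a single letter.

Option A: A[2] -14->43, delta=57, new_sum=-42+(57)=15 <-- matches target
Option B: A[3] 13->33, delta=20, new_sum=-42+(20)=-22
Option C: A[0] -12->-19, delta=-7, new_sum=-42+(-7)=-49
Option D: A[5] -18->18, delta=36, new_sum=-42+(36)=-6
Option E: A[4] -4->13, delta=17, new_sum=-42+(17)=-25

Answer: A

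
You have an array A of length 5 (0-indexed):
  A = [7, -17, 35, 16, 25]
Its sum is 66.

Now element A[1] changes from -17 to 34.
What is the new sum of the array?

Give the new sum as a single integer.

Old value at index 1: -17
New value at index 1: 34
Delta = 34 - -17 = 51
New sum = old_sum + delta = 66 + (51) = 117

Answer: 117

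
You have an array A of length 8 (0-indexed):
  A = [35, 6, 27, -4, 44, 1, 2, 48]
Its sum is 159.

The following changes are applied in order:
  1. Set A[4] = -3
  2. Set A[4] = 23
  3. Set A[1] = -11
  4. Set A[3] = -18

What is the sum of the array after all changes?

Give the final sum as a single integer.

Initial sum: 159
Change 1: A[4] 44 -> -3, delta = -47, sum = 112
Change 2: A[4] -3 -> 23, delta = 26, sum = 138
Change 3: A[1] 6 -> -11, delta = -17, sum = 121
Change 4: A[3] -4 -> -18, delta = -14, sum = 107

Answer: 107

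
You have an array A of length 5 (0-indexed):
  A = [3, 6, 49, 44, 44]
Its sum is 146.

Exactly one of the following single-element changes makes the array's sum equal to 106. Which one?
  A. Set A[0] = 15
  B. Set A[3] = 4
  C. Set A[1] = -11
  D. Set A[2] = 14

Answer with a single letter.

Option A: A[0] 3->15, delta=12, new_sum=146+(12)=158
Option B: A[3] 44->4, delta=-40, new_sum=146+(-40)=106 <-- matches target
Option C: A[1] 6->-11, delta=-17, new_sum=146+(-17)=129
Option D: A[2] 49->14, delta=-35, new_sum=146+(-35)=111

Answer: B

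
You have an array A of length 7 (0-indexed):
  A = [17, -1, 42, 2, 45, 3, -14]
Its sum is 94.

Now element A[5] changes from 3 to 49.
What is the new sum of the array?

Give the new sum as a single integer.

Old value at index 5: 3
New value at index 5: 49
Delta = 49 - 3 = 46
New sum = old_sum + delta = 94 + (46) = 140

Answer: 140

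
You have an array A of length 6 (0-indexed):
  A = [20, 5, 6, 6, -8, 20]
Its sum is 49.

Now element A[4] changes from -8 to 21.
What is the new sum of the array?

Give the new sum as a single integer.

Answer: 78

Derivation:
Old value at index 4: -8
New value at index 4: 21
Delta = 21 - -8 = 29
New sum = old_sum + delta = 49 + (29) = 78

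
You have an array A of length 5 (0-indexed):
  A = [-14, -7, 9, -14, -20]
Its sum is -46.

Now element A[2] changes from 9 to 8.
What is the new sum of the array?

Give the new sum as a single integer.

Answer: -47

Derivation:
Old value at index 2: 9
New value at index 2: 8
Delta = 8 - 9 = -1
New sum = old_sum + delta = -46 + (-1) = -47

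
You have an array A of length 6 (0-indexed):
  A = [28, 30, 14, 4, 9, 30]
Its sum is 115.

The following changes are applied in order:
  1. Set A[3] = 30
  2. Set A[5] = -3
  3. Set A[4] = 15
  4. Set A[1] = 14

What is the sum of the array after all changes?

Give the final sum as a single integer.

Initial sum: 115
Change 1: A[3] 4 -> 30, delta = 26, sum = 141
Change 2: A[5] 30 -> -3, delta = -33, sum = 108
Change 3: A[4] 9 -> 15, delta = 6, sum = 114
Change 4: A[1] 30 -> 14, delta = -16, sum = 98

Answer: 98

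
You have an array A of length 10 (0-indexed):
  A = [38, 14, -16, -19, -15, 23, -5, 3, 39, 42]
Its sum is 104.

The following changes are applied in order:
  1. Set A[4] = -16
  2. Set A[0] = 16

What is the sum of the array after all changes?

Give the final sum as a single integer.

Initial sum: 104
Change 1: A[4] -15 -> -16, delta = -1, sum = 103
Change 2: A[0] 38 -> 16, delta = -22, sum = 81

Answer: 81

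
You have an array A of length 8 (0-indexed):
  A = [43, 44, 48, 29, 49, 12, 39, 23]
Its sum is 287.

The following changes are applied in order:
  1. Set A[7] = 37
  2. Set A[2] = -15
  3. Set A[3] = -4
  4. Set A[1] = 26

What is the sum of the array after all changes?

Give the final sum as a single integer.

Initial sum: 287
Change 1: A[7] 23 -> 37, delta = 14, sum = 301
Change 2: A[2] 48 -> -15, delta = -63, sum = 238
Change 3: A[3] 29 -> -4, delta = -33, sum = 205
Change 4: A[1] 44 -> 26, delta = -18, sum = 187

Answer: 187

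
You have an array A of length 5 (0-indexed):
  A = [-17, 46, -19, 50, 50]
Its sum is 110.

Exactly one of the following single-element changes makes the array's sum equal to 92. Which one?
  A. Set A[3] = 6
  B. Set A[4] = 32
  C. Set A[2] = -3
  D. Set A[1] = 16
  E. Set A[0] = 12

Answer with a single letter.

Option A: A[3] 50->6, delta=-44, new_sum=110+(-44)=66
Option B: A[4] 50->32, delta=-18, new_sum=110+(-18)=92 <-- matches target
Option C: A[2] -19->-3, delta=16, new_sum=110+(16)=126
Option D: A[1] 46->16, delta=-30, new_sum=110+(-30)=80
Option E: A[0] -17->12, delta=29, new_sum=110+(29)=139

Answer: B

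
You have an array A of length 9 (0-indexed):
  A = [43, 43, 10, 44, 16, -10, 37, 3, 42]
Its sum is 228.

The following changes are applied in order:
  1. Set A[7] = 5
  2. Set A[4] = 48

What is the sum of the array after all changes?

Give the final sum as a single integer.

Initial sum: 228
Change 1: A[7] 3 -> 5, delta = 2, sum = 230
Change 2: A[4] 16 -> 48, delta = 32, sum = 262

Answer: 262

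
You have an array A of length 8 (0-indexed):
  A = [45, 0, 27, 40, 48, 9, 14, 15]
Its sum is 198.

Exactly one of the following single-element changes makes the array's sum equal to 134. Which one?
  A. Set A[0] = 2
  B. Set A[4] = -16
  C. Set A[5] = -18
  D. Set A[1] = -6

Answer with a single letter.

Answer: B

Derivation:
Option A: A[0] 45->2, delta=-43, new_sum=198+(-43)=155
Option B: A[4] 48->-16, delta=-64, new_sum=198+(-64)=134 <-- matches target
Option C: A[5] 9->-18, delta=-27, new_sum=198+(-27)=171
Option D: A[1] 0->-6, delta=-6, new_sum=198+(-6)=192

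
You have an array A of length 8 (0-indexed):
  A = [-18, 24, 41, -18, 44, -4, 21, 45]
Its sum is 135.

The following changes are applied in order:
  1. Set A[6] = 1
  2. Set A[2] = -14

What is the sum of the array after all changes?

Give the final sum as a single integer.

Initial sum: 135
Change 1: A[6] 21 -> 1, delta = -20, sum = 115
Change 2: A[2] 41 -> -14, delta = -55, sum = 60

Answer: 60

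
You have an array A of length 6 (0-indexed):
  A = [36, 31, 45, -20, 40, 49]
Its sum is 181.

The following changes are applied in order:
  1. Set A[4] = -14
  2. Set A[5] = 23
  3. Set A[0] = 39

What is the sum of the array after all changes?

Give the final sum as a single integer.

Initial sum: 181
Change 1: A[4] 40 -> -14, delta = -54, sum = 127
Change 2: A[5] 49 -> 23, delta = -26, sum = 101
Change 3: A[0] 36 -> 39, delta = 3, sum = 104

Answer: 104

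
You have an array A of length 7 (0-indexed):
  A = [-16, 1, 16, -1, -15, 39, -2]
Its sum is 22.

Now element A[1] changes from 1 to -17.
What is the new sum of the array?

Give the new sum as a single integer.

Answer: 4

Derivation:
Old value at index 1: 1
New value at index 1: -17
Delta = -17 - 1 = -18
New sum = old_sum + delta = 22 + (-18) = 4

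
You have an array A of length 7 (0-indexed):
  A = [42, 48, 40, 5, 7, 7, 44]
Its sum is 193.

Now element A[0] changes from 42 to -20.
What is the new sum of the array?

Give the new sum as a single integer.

Answer: 131

Derivation:
Old value at index 0: 42
New value at index 0: -20
Delta = -20 - 42 = -62
New sum = old_sum + delta = 193 + (-62) = 131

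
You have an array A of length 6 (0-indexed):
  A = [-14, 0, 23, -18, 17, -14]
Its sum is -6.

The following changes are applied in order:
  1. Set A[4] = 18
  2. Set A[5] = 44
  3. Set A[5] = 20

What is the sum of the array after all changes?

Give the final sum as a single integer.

Initial sum: -6
Change 1: A[4] 17 -> 18, delta = 1, sum = -5
Change 2: A[5] -14 -> 44, delta = 58, sum = 53
Change 3: A[5] 44 -> 20, delta = -24, sum = 29

Answer: 29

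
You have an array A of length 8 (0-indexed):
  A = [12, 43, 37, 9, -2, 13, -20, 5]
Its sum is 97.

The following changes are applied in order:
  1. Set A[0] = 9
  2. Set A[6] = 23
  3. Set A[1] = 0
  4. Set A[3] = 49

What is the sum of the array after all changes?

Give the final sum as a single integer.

Initial sum: 97
Change 1: A[0] 12 -> 9, delta = -3, sum = 94
Change 2: A[6] -20 -> 23, delta = 43, sum = 137
Change 3: A[1] 43 -> 0, delta = -43, sum = 94
Change 4: A[3] 9 -> 49, delta = 40, sum = 134

Answer: 134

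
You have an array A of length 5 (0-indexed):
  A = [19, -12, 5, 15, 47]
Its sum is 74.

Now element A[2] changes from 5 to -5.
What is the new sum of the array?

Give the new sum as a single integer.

Answer: 64

Derivation:
Old value at index 2: 5
New value at index 2: -5
Delta = -5 - 5 = -10
New sum = old_sum + delta = 74 + (-10) = 64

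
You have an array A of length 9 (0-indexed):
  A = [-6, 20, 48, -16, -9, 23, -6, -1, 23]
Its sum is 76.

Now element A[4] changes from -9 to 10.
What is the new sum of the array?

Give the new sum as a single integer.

Answer: 95

Derivation:
Old value at index 4: -9
New value at index 4: 10
Delta = 10 - -9 = 19
New sum = old_sum + delta = 76 + (19) = 95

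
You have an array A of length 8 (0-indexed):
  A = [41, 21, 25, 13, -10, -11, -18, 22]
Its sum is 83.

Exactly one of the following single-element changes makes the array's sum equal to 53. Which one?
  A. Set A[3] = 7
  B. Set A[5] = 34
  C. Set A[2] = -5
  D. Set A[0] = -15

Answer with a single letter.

Option A: A[3] 13->7, delta=-6, new_sum=83+(-6)=77
Option B: A[5] -11->34, delta=45, new_sum=83+(45)=128
Option C: A[2] 25->-5, delta=-30, new_sum=83+(-30)=53 <-- matches target
Option D: A[0] 41->-15, delta=-56, new_sum=83+(-56)=27

Answer: C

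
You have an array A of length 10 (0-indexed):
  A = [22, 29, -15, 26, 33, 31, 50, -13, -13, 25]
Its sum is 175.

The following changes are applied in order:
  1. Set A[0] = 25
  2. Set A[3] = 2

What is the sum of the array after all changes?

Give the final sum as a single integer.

Initial sum: 175
Change 1: A[0] 22 -> 25, delta = 3, sum = 178
Change 2: A[3] 26 -> 2, delta = -24, sum = 154

Answer: 154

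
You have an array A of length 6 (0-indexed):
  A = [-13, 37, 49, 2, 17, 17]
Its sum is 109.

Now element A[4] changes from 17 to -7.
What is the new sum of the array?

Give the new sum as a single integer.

Answer: 85

Derivation:
Old value at index 4: 17
New value at index 4: -7
Delta = -7 - 17 = -24
New sum = old_sum + delta = 109 + (-24) = 85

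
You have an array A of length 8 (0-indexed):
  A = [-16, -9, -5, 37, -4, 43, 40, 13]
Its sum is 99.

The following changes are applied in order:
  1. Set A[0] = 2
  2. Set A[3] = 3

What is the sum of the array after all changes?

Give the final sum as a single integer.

Initial sum: 99
Change 1: A[0] -16 -> 2, delta = 18, sum = 117
Change 2: A[3] 37 -> 3, delta = -34, sum = 83

Answer: 83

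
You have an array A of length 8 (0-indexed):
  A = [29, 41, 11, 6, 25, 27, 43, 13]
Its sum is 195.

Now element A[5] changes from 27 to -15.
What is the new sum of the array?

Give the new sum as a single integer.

Old value at index 5: 27
New value at index 5: -15
Delta = -15 - 27 = -42
New sum = old_sum + delta = 195 + (-42) = 153

Answer: 153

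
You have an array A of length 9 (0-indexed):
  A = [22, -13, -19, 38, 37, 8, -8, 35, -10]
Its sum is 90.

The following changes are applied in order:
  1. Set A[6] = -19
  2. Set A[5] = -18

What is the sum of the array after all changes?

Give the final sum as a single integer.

Answer: 53

Derivation:
Initial sum: 90
Change 1: A[6] -8 -> -19, delta = -11, sum = 79
Change 2: A[5] 8 -> -18, delta = -26, sum = 53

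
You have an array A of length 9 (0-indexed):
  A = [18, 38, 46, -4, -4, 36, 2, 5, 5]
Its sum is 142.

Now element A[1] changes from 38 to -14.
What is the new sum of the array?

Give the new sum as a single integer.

Answer: 90

Derivation:
Old value at index 1: 38
New value at index 1: -14
Delta = -14 - 38 = -52
New sum = old_sum + delta = 142 + (-52) = 90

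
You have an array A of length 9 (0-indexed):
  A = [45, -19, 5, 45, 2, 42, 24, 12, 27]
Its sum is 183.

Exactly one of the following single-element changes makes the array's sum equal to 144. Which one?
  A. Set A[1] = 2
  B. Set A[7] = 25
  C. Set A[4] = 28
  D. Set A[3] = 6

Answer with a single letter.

Answer: D

Derivation:
Option A: A[1] -19->2, delta=21, new_sum=183+(21)=204
Option B: A[7] 12->25, delta=13, new_sum=183+(13)=196
Option C: A[4] 2->28, delta=26, new_sum=183+(26)=209
Option D: A[3] 45->6, delta=-39, new_sum=183+(-39)=144 <-- matches target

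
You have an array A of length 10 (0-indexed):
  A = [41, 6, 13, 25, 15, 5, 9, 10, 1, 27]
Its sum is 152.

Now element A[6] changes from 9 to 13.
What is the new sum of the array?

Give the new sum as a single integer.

Old value at index 6: 9
New value at index 6: 13
Delta = 13 - 9 = 4
New sum = old_sum + delta = 152 + (4) = 156

Answer: 156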